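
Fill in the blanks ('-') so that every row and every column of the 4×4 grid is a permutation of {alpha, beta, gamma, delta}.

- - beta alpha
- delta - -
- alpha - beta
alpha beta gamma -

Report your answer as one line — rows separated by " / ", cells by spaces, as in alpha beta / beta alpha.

row 1 has {alpha,beta}; column 2 has {alpha,beta,delta} — only gamma is left for (r1,c2).
row 2 has {delta}; column 3 has {beta,gamma} — only alpha is left for (r2,c3).
row 2 has {alpha,delta}; column 4 has {alpha,beta} — only gamma is left for (r2,c4).
row 3 has {alpha,beta}; column 3 has {alpha,beta,gamma} — only delta is left for (r3,c3).
row 4 has {alpha,beta,gamma}; column 4 has {alpha,beta,gamma} — only delta is left for (r4,c4).
row 1 has {alpha,beta,gamma}; column 1 has {alpha} — only delta is left for (r1,c1).
row 2 has {alpha,gamma,delta}; column 1 has {alpha,delta} — only beta is left for (r2,c1).
row 3 has {alpha,beta,delta}; column 1 has {alpha,beta,delta} — only gamma is left for (r3,c1).

delta gamma beta alpha / beta delta alpha gamma / gamma alpha delta beta / alpha beta gamma delta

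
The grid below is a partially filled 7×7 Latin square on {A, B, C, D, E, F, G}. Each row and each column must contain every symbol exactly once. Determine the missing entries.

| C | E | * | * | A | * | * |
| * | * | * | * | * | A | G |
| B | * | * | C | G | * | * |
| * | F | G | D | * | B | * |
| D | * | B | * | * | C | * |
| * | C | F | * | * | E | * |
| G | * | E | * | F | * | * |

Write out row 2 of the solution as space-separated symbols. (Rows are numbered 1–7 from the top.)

F B C E D A G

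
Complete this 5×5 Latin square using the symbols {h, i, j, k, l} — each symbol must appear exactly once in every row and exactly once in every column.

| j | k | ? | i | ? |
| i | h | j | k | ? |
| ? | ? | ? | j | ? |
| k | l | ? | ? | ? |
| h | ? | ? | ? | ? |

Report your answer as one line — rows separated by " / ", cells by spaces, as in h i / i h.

j k l i h / i h j k l / l i h j k / k l i h j / h j k l i

(r2,c5) = l
(r3,c1) = l
(r3,c2) = i
(r4,c4) = h
(r5,c2) = j
(r5,c4) = l
(r1,c5) = h
(r3,c5) = k
(r4,c3) = i
(r4,c5) = j
(r5,c3) = k
(r5,c5) = i
(r1,c3) = l
(r3,c3) = h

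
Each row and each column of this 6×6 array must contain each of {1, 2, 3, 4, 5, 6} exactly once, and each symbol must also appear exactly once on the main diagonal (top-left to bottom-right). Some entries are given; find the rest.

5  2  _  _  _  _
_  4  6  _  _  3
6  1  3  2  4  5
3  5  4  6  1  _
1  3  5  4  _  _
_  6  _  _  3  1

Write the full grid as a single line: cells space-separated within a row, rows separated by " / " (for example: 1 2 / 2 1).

5 2 1 3 6 4 / 2 4 6 1 5 3 / 6 1 3 2 4 5 / 3 5 4 6 1 2 / 1 3 5 4 2 6 / 4 6 2 5 3 1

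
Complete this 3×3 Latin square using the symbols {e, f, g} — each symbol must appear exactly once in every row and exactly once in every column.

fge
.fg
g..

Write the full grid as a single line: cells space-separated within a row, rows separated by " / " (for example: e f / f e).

f g e / e f g / g e f

(r2,c1) = e
(r3,c2) = e
(r3,c3) = f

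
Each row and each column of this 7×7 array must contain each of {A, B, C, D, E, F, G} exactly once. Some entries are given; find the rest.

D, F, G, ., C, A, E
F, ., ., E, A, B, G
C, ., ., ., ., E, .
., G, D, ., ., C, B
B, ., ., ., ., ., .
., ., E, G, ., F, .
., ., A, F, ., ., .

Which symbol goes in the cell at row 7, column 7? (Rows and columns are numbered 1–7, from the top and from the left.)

row 1 has {A,C,D,E,F,G}; column 4 has {E,F,G} — only B is left for (r1,c4).
row 2 has {A,B,E,F,G}; column 3 has {A,D,E,G} — only C is left for (r2,c3).
row 4 has {B,C,D,G}; column 4 has {B,E,F,G} — only A is left for (r4,c4).
row 5 has {B}; column 3 has {A,C,D,E,G} — only F is left for (r5,c3).
row 6 has {E,F,G}; column 1 has {B,C,D,F} — only A is left for (r6,c1).
row 2 has {A,B,C,E,F,G}; column 2 has {F,G} — only D is left for (r2,c2).
row 3 has {C,E}; column 3 has {A,C,D,E,F,G} — only B is left for (r3,c3).
row 3 has {B,C,E}; column 4 has {A,B,E,F,G} — only D is left for (r3,c4).
row 4 has {A,B,C,D,G}; column 1 has {A,B,C,D,F} — only E is left for (r4,c1).
row 4 has {A,B,C,D,E,G}; column 5 has {A,C} — only F is left for (r4,c5).
row 5 has {B,F}; column 4 has {A,B,D,E,F,G} — only C is left for (r5,c4).
row 7 has {A,F}; column 1 has {A,B,C,D,E,F} — only G is left for (r7,c1).
row 7 has {A,F,G}; column 6 has {A,B,C,E,F} — only D is left for (r7,c6).
row 7 has {A,D,F,G}; column 7 has {B,E,G} — only C is left for (r7,c7).

C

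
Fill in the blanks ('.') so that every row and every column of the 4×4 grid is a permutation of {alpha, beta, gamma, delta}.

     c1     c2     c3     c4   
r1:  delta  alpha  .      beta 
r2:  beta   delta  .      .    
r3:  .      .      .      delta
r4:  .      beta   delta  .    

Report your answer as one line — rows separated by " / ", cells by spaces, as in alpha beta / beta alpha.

delta alpha gamma beta / beta delta alpha gamma / alpha gamma beta delta / gamma beta delta alpha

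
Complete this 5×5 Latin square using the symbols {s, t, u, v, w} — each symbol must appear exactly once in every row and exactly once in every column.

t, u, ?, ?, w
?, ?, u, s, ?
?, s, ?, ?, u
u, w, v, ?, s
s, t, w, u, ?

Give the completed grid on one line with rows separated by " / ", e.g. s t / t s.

t u s v w / w v u s t / v s t w u / u w v t s / s t w u v

(r1,c3): row 1 has {t,u,w}; column 3 has {u,v,w}, so it must be s.
(r1,c4): row 1 has {s,t,u,w}; column 4 has {s,u}, so it must be v.
(r2,c2): row 2 has {s,u}; column 2 has {s,t,u,w}, so it must be v.
(r2,c5): row 2 has {s,u,v}; column 5 has {s,u,w}, so it must be t.
(r3,c3): row 3 has {s,u}; column 3 has {s,u,v,w}, so it must be t.
(r3,c4): row 3 has {s,t,u}; column 4 has {s,u,v}, so it must be w.
(r4,c4): row 4 has {s,u,v,w}; column 4 has {s,u,v,w}, so it must be t.
(r5,c5): row 5 has {s,t,u,w}; column 5 has {s,t,u,w}, so it must be v.
(r2,c1): row 2 has {s,t,u,v}; column 1 has {s,t,u}, so it must be w.
(r3,c1): row 3 has {s,t,u,w}; column 1 has {s,t,u,w}, so it must be v.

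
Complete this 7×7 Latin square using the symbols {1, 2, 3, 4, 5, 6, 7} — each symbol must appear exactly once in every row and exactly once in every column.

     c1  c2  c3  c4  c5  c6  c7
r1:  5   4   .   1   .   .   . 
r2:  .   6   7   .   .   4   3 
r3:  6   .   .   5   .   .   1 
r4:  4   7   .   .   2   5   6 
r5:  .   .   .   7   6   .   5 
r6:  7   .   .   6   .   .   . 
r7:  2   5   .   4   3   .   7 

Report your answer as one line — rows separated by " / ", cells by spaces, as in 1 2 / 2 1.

(r1,c5): row 1 has {1,4,5}; column 5 has {2,3,6}, so it must be 7.
(r1,c7): row 1 has {1,4,5,7}; column 7 has {1,3,5,6,7}, so it must be 2.
(r2,c1): row 2 has {3,4,6,7}; column 1 has {2,4,5,6,7}, so it must be 1.
(r2,c4): row 2 has {1,3,4,6,7}; column 4 has {1,4,5,6,7}, so it must be 2.
(r2,c5): row 2 has {1,2,3,4,6,7}; column 5 has {2,3,6,7}, so it must be 5.
(r3,c5): row 3 has {1,5,6}; column 5 has {2,3,5,6,7}, so it must be 4.
(r4,c4): row 4 has {2,4,5,6,7}; column 4 has {1,2,4,5,6,7}, so it must be 3.
(r5,c1): row 5 has {5,6,7}; column 1 has {1,2,4,5,6,7}, so it must be 3.
(r6,c5): row 6 has {6,7}; column 5 has {2,3,4,5,6,7}, so it must be 1.
(r6,c7): row 6 has {1,6,7}; column 7 has {1,2,3,5,6,7}, so it must be 4.
(r4,c3): row 4 has {2,3,4,5,6,7}; column 3 has {7}, so it must be 1.
(r7,c3): row 7 has {2,3,4,5,7}; column 3 has {1,7}, so it must be 6.
(r7,c6): row 7 has {2,3,4,5,6,7}; column 6 has {4,5}, so it must be 1.
(r1,c3): row 1 has {1,2,4,5,7}; column 3 has {1,6,7}, so it must be 3.
(r1,c6): row 1 has {1,2,3,4,5,7}; column 6 has {1,4,5}, so it must be 6.
(r3,c3): row 3 has {1,4,5,6}; column 3 has {1,3,6,7}, so it must be 2.
(r5,c3): row 5 has {3,5,6,7}; column 3 has {1,2,3,6,7}, so it must be 4.
(r5,c6): row 5 has {3,4,5,6,7}; column 6 has {1,4,5,6}, so it must be 2.
(r6,c3): row 6 has {1,4,6,7}; column 3 has {1,2,3,4,6,7}, so it must be 5.
(r6,c6): row 6 has {1,4,5,6,7}; column 6 has {1,2,4,5,6}, so it must be 3.
(r3,c2): row 3 has {1,2,4,5,6}; column 2 has {4,5,6,7}, so it must be 3.
(r3,c6): row 3 has {1,2,3,4,5,6}; column 6 has {1,2,3,4,5,6}, so it must be 7.
(r5,c2): row 5 has {2,3,4,5,6,7}; column 2 has {3,4,5,6,7}, so it must be 1.
(r6,c2): row 6 has {1,3,4,5,6,7}; column 2 has {1,3,4,5,6,7}, so it must be 2.

5 4 3 1 7 6 2 / 1 6 7 2 5 4 3 / 6 3 2 5 4 7 1 / 4 7 1 3 2 5 6 / 3 1 4 7 6 2 5 / 7 2 5 6 1 3 4 / 2 5 6 4 3 1 7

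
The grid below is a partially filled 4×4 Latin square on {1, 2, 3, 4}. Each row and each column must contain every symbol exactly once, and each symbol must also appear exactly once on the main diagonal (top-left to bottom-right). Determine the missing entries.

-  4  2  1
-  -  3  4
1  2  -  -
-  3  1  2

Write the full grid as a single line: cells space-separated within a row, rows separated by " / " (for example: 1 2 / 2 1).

(r1,c1) = 3
(r2,c1) = 2
(r2,c2) = 1
(r3,c3) = 4
(r3,c4) = 3
(r4,c1) = 4

3 4 2 1 / 2 1 3 4 / 1 2 4 3 / 4 3 1 2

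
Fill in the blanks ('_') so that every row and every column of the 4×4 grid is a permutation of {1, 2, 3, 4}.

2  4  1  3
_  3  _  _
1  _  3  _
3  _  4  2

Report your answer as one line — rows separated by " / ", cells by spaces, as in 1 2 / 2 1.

(r2,c1): row 2 has {3}; column 1 has {1,2,3}, so it must be 4.
(r2,c3): row 2 has {3,4}; column 3 has {1,3,4}, so it must be 2.
(r2,c4): row 2 has {2,3,4}; column 4 has {2,3}, so it must be 1.
(r3,c2): row 3 has {1,3}; column 2 has {3,4}, so it must be 2.
(r3,c4): row 3 has {1,2,3}; column 4 has {1,2,3}, so it must be 4.
(r4,c2): row 4 has {2,3,4}; column 2 has {2,3,4}, so it must be 1.

2 4 1 3 / 4 3 2 1 / 1 2 3 4 / 3 1 4 2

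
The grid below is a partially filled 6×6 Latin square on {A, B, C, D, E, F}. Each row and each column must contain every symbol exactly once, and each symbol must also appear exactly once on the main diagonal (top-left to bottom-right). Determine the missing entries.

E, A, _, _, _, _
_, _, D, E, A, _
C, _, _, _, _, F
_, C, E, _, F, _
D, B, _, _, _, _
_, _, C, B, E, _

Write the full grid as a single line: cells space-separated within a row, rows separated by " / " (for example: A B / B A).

(r2,c2) = F
(r5,c5) = C
(r6,c2) = D
(r6,c6) = A
(r2,c1) = B
(r2,c6) = C
(r3,c2) = E
(r3,c3) = B
(r3,c5) = D
(r4,c1) = A
(r4,c4) = D
(r4,c6) = B
(r5,c6) = E
(r6,c1) = F
(r1,c3) = F
(r1,c4) = C
(r1,c5) = B
(r1,c6) = D
(r3,c4) = A
(r5,c3) = A
(r5,c4) = F

E A F C B D / B F D E A C / C E B A D F / A C E D F B / D B A F C E / F D C B E A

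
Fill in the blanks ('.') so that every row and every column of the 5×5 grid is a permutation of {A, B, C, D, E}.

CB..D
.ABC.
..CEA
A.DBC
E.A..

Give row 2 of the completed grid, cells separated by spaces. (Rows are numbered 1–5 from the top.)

(r1,c3): row 1 has {B,C,D}; column 3 has {A,B,C,D}, so it must be E.
(r1,c4): row 1 has {B,C,D,E}; column 4 has {B,C,E}, so it must be A.
(r2,c1): row 2 has {A,B,C}; column 1 has {A,C,E}, so it must be D.
(r2,c5): row 2 has {A,B,C,D}; column 5 has {A,C,D}, so it must be E.

D A B C E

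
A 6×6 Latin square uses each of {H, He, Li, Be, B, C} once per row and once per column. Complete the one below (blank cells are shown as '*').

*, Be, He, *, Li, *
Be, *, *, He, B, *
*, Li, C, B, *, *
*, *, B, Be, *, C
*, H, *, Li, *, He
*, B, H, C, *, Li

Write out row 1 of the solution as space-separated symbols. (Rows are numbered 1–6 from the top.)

Cell (r1,c4): row 1 has {He,Li,Be}; column 4 has {He,Li,Be,B,C} → H.
Cell (r1,c6): row 1 has {H,He,Li,Be}; column 6 has {He,Li,C} → B.
Cell (r2,c2): row 2 has {He,Be,B}; column 2 has {H,Li,Be,B} → C.
Cell (r2,c3): row 2 has {He,Be,B,C}; column 3 has {H,He,B,C} → Li.
Cell (r2,c6): row 2 has {He,Li,Be,B,C}; column 6 has {He,Li,B,C} → H.
Cell (r3,c6): row 3 has {Li,B,C}; column 6 has {H,He,Li,B,C} → Be.
Cell (r4,c2): row 4 has {Be,B,C}; column 2 has {H,Li,Be,B,C} → He.
Cell (r4,c5): row 4 has {He,Be,B,C}; column 5 has {Li,B} → H.
Cell (r5,c3): row 5 has {H,He,Li}; column 3 has {H,He,Li,B,C} → Be.
Cell (r5,c5): row 5 has {H,He,Li,Be}; column 5 has {H,Li,B} → C.
Cell (r6,c1): row 6 has {H,Li,B,C}; column 1 has {Be} → He.
Cell (r6,c5): row 6 has {H,He,Li,B,C}; column 5 has {H,Li,B,C} → Be.
Cell (r1,c1): row 1 has {H,He,Li,Be,B}; column 1 has {He,Be} → C.

C Be He H Li B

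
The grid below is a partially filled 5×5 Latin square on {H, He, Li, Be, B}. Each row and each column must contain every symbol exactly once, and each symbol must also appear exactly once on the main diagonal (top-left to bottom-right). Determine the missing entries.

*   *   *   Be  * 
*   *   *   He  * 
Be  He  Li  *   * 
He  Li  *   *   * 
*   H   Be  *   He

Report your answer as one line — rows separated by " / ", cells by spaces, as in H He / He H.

H B He Be Li / Li Be B He H / Be He Li H B / He Li H B Be / B H Be Li He

Cell (r1,c2): row 1 has {Be}; column 2 has {H,He,Li} → B.
Cell (r2,c2): row 2 has {He}; column 2 has {H,He,Li,B}; the diagonal has {He,Li} → Be.
Cell (r1,c1): row 1 has {Be,B}; column 1 has {He,Be}; the diagonal has {He,Li,Be} → H.
Cell (r1,c3): row 1 has {H,Be,B}; column 3 has {Li,Be} → He.
Cell (r1,c5): row 1 has {H,He,Be,B}; column 5 has {He} → Li.
Cell (r4,c4): row 4 has {He,Li}; column 4 has {He,Be}; the diagonal has {H,He,Li,Be} → B.
Cell (r5,c4): row 5 has {H,He,Be}; column 4 has {He,Be,B} → Li.
Cell (r3,c4): row 3 has {He,Li,Be}; column 4 has {He,Li,Be,B} → H.
Cell (r3,c5): row 3 has {H,He,Li,Be}; column 5 has {He,Li} → B.
Cell (r4,c3): row 4 has {He,Li,B}; column 3 has {He,Li,Be} → H.
Cell (r4,c5): row 4 has {H,He,Li,B}; column 5 has {He,Li,B} → Be.
Cell (r5,c1): row 5 has {H,He,Li,Be}; column 1 has {H,He,Be} → B.
Cell (r2,c1): row 2 has {He,Be}; column 1 has {H,He,Be,B} → Li.
Cell (r2,c3): row 2 has {He,Li,Be}; column 3 has {H,He,Li,Be} → B.
Cell (r2,c5): row 2 has {He,Li,Be,B}; column 5 has {He,Li,Be,B} → H.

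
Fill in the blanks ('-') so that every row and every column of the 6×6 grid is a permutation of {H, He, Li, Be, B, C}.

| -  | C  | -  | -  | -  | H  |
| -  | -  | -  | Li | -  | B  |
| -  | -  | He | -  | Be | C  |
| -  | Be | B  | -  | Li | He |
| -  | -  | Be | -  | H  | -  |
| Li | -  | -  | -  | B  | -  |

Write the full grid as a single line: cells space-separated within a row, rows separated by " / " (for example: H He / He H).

(r1,c3): row 1 has {H,C}; column 3 has {He,Be,B}, so it must be Li.
(r1,c5): row 1 has {H,Li,C}; column 5 has {H,Li,Be,B}, so it must be He.
(r2,c5): row 2 has {Li,B}; column 5 has {H,He,Li,Be,B}, so it must be C.
(r5,c6): row 5 has {H,Be}; column 6 has {H,He,B,C}, so it must be Li.
(r6,c6): row 6 has {Li,B}; column 6 has {H,He,Li,B,C}, so it must be Be.
(r2,c3): row 2 has {Li,B,C}; column 3 has {He,Li,Be,B}, so it must be H.
(r6,c3): row 6 has {Li,Be,B}; column 3 has {H,He,Li,Be,B}, so it must be C.
(r2,c2): row 2 has {H,Li,B,C}; column 2 has {Be,C}, so it must be He.
(r5,c2): row 5 has {H,Li,Be}; column 2 has {He,Be,C}, so it must be B.
(r6,c2): row 6 has {Li,Be,B,C}; column 2 has {He,Be,B,C}, so it must be H.
(r6,c4): row 6 has {H,Li,Be,B,C}; column 4 has {Li}, so it must be He.
(r2,c1): row 2 has {H,He,Li,B,C}; column 1 has {Li}, so it must be Be.
(r3,c2): row 3 has {He,Be,C}; column 2 has {H,He,Be,B,C}, so it must be Li.
(r5,c4): row 5 has {H,Li,Be,B}; column 4 has {He,Li}, so it must be C.
(r1,c1): row 1 has {H,He,Li,C}; column 1 has {Li,Be}, so it must be B.
(r1,c4): row 1 has {H,He,Li,B,C}; column 4 has {He,Li,C}, so it must be Be.
(r3,c1): row 3 has {He,Li,Be,C}; column 1 has {Li,Be,B}, so it must be H.
(r3,c4): row 3 has {H,He,Li,Be,C}; column 4 has {He,Li,Be,C}, so it must be B.
(r4,c1): row 4 has {He,Li,Be,B}; column 1 has {H,Li,Be,B}, so it must be C.
(r4,c4): row 4 has {He,Li,Be,B,C}; column 4 has {He,Li,Be,B,C}, so it must be H.
(r5,c1): row 5 has {H,Li,Be,B,C}; column 1 has {H,Li,Be,B,C}, so it must be He.

B C Li Be He H / Be He H Li C B / H Li He B Be C / C Be B H Li He / He B Be C H Li / Li H C He B Be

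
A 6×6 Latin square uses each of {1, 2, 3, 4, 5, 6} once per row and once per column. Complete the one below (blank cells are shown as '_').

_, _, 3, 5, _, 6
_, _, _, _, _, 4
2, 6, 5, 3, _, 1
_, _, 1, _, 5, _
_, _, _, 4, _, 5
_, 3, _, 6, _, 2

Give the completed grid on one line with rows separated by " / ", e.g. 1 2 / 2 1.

(r3,c5) = 4
(r4,c4) = 2
(r4,c6) = 3
(r6,c3) = 4
(r6,c5) = 1
(r1,c5) = 2
(r2,c4) = 1
(r4,c2) = 4
(r6,c1) = 5
(r1,c2) = 1
(r4,c1) = 6
(r5,c2) = 2
(r5,c3) = 6
(r5,c5) = 3
(r1,c1) = 4
(r2,c1) = 3
(r2,c2) = 5
(r2,c3) = 2
(r2,c5) = 6
(r5,c1) = 1

4 1 3 5 2 6 / 3 5 2 1 6 4 / 2 6 5 3 4 1 / 6 4 1 2 5 3 / 1 2 6 4 3 5 / 5 3 4 6 1 2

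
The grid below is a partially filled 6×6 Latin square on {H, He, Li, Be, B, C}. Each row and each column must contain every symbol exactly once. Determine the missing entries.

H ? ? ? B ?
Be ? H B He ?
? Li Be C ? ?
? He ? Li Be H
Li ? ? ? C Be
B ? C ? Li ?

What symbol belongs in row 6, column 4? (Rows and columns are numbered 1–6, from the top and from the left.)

row 2 has {H,He,Be,B}; column 2 has {He,Li} — only C is left for (r2,c2).
row 2 has {H,He,Be,B,C}; column 6 has {H,Be} — only Li is left for (r2,c6).
row 3 has {Li,Be,C}; column 1 has {H,Li,Be,B} — only He is left for (r3,c1).
row 3 has {He,Li,Be,C}; column 5 has {He,Li,Be,B,C} — only H is left for (r3,c5).
row 3 has {H,He,Li,Be,C}; column 6 has {H,Li,Be} — only B is left for (r3,c6).
row 4 has {H,He,Li,Be}; column 1 has {H,He,Li,Be,B} — only C is left for (r4,c1).
row 4 has {H,He,Li,Be,C}; column 3 has {H,Be,C} — only B is left for (r4,c3).
row 5 has {Li,Be,C}; column 3 has {H,Be,B,C} — only He is left for (r5,c3).
row 5 has {He,Li,Be,C}; column 4 has {Li,B,C} — only H is left for (r5,c4).
row 6 has {Li,B,C}; column 6 has {H,Li,Be,B} — only He is left for (r6,c6).
row 1 has {H,B}; column 2 has {He,Li,C} — only Be is left for (r1,c2).
row 1 has {H,Be,B}; column 3 has {H,He,Be,B,C} — only Li is left for (r1,c3).
row 1 has {H,Li,Be,B}; column 4 has {H,Li,B,C} — only He is left for (r1,c4).
row 1 has {H,He,Li,Be,B}; column 6 has {H,He,Li,Be,B} — only C is left for (r1,c6).
row 5 has {H,He,Li,Be,C}; column 2 has {He,Li,Be,C} — only B is left for (r5,c2).
row 6 has {He,Li,B,C}; column 2 has {He,Li,Be,B,C} — only H is left for (r6,c2).
row 6 has {H,He,Li,B,C}; column 4 has {H,He,Li,B,C} — only Be is left for (r6,c4).

Be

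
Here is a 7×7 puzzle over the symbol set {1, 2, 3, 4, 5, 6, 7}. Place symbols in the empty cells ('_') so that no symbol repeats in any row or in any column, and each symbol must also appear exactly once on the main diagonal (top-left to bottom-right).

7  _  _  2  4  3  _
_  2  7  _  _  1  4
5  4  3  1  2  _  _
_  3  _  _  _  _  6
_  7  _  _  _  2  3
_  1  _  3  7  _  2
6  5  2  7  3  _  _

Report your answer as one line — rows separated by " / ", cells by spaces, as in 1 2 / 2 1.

At row 1, column 2: row 1 has {2,3,4,7}; column 2 has {1,2,3,4,5,7}; that leaves 6.
At row 2, column 1: row 2 has {1,2,4,7}; column 1 has {5,6,7}; that leaves 3.
At row 3, column 7: row 3 has {1,2,3,4,5}; column 7 has {2,3,4,6}; that leaves 7.
At row 6, column 1: row 6 has {1,2,3,7}; column 1 has {3,5,6,7}; that leaves 4.
At row 7, column 6: row 7 has {2,3,5,6,7}; column 6 has {1,2,3}; that leaves 4.
At row 7, column 7: row 7 has {2,3,4,5,6,7}; column 7 has {2,3,4,6,7}; the diagonal has {2,3,7}; that leaves 1.
At row 1, column 7: row 1 has {2,3,4,6,7}; column 7 has {1,2,3,4,6,7}; that leaves 5.
At row 3, column 6: row 3 has {1,2,3,4,5,7}; column 6 has {1,2,3,4}; that leaves 6.
At row 5, column 1: row 5 has {2,3,7}; column 1 has {3,4,5,6,7}; that leaves 1.
At row 6, column 6: row 6 has {1,2,3,4,7}; column 6 has {1,2,3,4,6}; the diagonal has {1,2,3,7}; that leaves 5.
At row 1, column 3: row 1 has {2,3,4,5,6,7}; column 3 has {2,3,7}; that leaves 1.
At row 4, column 1: row 4 has {3,6}; column 1 has {1,3,4,5,6,7}; that leaves 2.
At row 4, column 4: row 4 has {2,3,6}; column 4 has {1,2,3,7}; the diagonal has {1,2,3,5,7}; that leaves 4.
At row 4, column 6: row 4 has {2,3,4,6}; column 6 has {1,2,3,4,5,6}; that leaves 7.
At row 5, column 5: row 5 has {1,2,3,7}; column 5 has {2,3,4,7}; the diagonal has {1,2,3,4,5,7}; that leaves 6.
At row 6, column 3: row 6 has {1,2,3,4,5,7}; column 3 has {1,2,3,7}; that leaves 6.
At row 2, column 5: row 2 has {1,2,3,4,7}; column 5 has {2,3,4,6,7}; that leaves 5.
At row 4, column 3: row 4 has {2,3,4,6,7}; column 3 has {1,2,3,6,7}; that leaves 5.
At row 4, column 5: row 4 has {2,3,4,5,6,7}; column 5 has {2,3,4,5,6,7}; that leaves 1.
At row 5, column 3: row 5 has {1,2,3,6,7}; column 3 has {1,2,3,5,6,7}; that leaves 4.
At row 5, column 4: row 5 has {1,2,3,4,6,7}; column 4 has {1,2,3,4,7}; that leaves 5.
At row 2, column 4: row 2 has {1,2,3,4,5,7}; column 4 has {1,2,3,4,5,7}; that leaves 6.

7 6 1 2 4 3 5 / 3 2 7 6 5 1 4 / 5 4 3 1 2 6 7 / 2 3 5 4 1 7 6 / 1 7 4 5 6 2 3 / 4 1 6 3 7 5 2 / 6 5 2 7 3 4 1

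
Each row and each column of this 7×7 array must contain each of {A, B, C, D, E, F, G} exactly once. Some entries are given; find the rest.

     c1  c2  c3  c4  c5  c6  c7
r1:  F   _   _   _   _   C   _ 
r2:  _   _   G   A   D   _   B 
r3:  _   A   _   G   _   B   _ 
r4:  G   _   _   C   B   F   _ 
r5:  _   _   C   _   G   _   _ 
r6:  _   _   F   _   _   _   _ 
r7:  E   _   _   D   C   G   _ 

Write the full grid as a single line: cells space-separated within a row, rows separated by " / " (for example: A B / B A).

F G B E A C D / C F G A D E B / D A E G F B C / G E D C B F A / B D C F G A E / A C F B E D G / E B A D C G F

row 2 has {A,B,D,G}; column 1 has {E,F,G} — only C is left for (r2,c1).
row 2 has {A,B,C,D,G}; column 6 has {B,C,F,G} — only E is left for (r2,c6).
row 3 has {A,B,G}; column 1 has {C,E,F,G} — only D is left for (r3,c1).
row 3 has {A,B,D,G}; column 3 has {C,F,G} — only E is left for (r3,c3).
row 3 has {A,B,D,E,G}; column 5 has {B,C,D,G} — only F is left for (r3,c5).
row 3 has {A,B,D,E,F,G}; column 7 has {B} — only C is left for (r3,c7).
row 2 has {A,B,C,D,E,G}; column 2 has {A} — only F is left for (r2,c2).
row 7 has {C,D,E,G}; column 2 has {A,F} — only B is left for (r7,c2).
row 7 has {B,C,D,E,G}; column 3 has {C,E,F,G} — only A is left for (r7,c3).
row 7 has {A,B,C,D,E,G}; column 7 has {B,C} — only F is left for (r7,c7).
row 4 has {B,C,F,G}; column 3 has {A,C,E,F,G} — only D is left for (r4,c3).
row 1 has {C,F}; column 3 has {A,C,D,E,F,G} — only B is left for (r1,c3).
row 1 has {B,C,F}; column 4 has {A,C,D,G} — only E is left for (r1,c4).
row 1 has {B,C,E,F}; column 5 has {B,C,D,F,G} — only A is left for (r1,c5).
row 4 has {B,C,D,F,G}; column 2 has {A,B,F} — only E is left for (r4,c2).
row 4 has {B,C,D,E,F,G}; column 7 has {B,C,F} — only A is left for (r4,c7).
row 5 has {C,G}; column 2 has {A,B,E,F} — only D is left for (r5,c2).
row 5 has {C,D,G}; column 6 has {B,C,E,F,G} — only A is left for (r5,c6).
row 5 has {A,C,D,G}; column 7 has {A,B,C,F} — only E is left for (r5,c7).
row 6 has {F}; column 4 has {A,C,D,E,G} — only B is left for (r6,c4).
row 6 has {B,F}; column 5 has {A,B,C,D,F,G} — only E is left for (r6,c5).
row 6 has {B,E,F}; column 6 has {A,B,C,E,F,G} — only D is left for (r6,c6).
row 6 has {B,D,E,F}; column 7 has {A,B,C,E,F} — only G is left for (r6,c7).
row 1 has {A,B,C,E,F}; column 2 has {A,B,D,E,F} — only G is left for (r1,c2).
row 1 has {A,B,C,E,F,G}; column 7 has {A,B,C,E,F,G} — only D is left for (r1,c7).
row 5 has {A,C,D,E,G}; column 1 has {C,D,E,F,G} — only B is left for (r5,c1).
row 5 has {A,B,C,D,E,G}; column 4 has {A,B,C,D,E,G} — only F is left for (r5,c4).
row 6 has {B,D,E,F,G}; column 1 has {B,C,D,E,F,G} — only A is left for (r6,c1).
row 6 has {A,B,D,E,F,G}; column 2 has {A,B,D,E,F,G} — only C is left for (r6,c2).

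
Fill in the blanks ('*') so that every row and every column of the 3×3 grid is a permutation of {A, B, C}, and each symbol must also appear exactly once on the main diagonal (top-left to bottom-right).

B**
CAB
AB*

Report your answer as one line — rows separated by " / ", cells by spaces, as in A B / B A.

B C A / C A B / A B C

(r1,c2) = C
(r1,c3) = A
(r3,c3) = C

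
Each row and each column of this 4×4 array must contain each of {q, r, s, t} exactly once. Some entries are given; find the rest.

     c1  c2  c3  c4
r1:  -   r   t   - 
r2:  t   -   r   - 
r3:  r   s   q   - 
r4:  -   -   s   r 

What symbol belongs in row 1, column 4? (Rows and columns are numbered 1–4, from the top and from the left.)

(r2,c2) = q
(r2,c4) = s
(r3,c4) = t
(r4,c1) = q
(r4,c2) = t
(r1,c1) = s
(r1,c4) = q

q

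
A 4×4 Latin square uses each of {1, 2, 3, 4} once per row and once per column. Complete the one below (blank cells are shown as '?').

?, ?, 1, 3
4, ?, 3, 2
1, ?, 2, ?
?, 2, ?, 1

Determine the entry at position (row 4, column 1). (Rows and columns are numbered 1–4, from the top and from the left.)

(r1,c1) = 2
(r1,c2) = 4
(r2,c2) = 1
(r3,c2) = 3
(r3,c4) = 4
(r4,c1) = 3

3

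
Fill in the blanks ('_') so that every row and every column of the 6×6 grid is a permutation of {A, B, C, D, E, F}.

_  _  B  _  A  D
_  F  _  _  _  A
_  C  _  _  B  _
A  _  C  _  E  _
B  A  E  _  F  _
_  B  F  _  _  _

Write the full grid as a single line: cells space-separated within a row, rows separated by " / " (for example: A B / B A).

F E B C A D / E F D B C A / D C A E B F / A D C F E B / B A E D F C / C B F A D E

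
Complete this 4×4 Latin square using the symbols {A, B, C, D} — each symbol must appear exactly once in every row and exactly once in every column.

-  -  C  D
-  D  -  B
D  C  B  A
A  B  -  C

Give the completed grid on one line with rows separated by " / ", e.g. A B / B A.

row 1 has {C,D}; column 1 has {A,D} — only B is left for (r1,c1).
row 1 has {B,C,D}; column 2 has {B,C,D} — only A is left for (r1,c2).
row 2 has {B,D}; column 1 has {A,B,D} — only C is left for (r2,c1).
row 2 has {B,C,D}; column 3 has {B,C} — only A is left for (r2,c3).
row 4 has {A,B,C}; column 3 has {A,B,C} — only D is left for (r4,c3).

B A C D / C D A B / D C B A / A B D C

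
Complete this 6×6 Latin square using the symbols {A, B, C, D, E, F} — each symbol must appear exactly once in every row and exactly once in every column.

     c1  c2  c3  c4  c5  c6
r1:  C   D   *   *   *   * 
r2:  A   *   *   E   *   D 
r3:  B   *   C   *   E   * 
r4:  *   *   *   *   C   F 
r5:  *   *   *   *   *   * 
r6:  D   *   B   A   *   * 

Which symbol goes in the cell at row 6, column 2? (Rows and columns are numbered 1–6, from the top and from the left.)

E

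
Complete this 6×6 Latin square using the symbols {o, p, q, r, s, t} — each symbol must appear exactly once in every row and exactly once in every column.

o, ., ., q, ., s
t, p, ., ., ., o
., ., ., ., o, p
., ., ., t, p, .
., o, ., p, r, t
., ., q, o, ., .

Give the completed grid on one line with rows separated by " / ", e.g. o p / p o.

(r1,c5) = t
(r5,c3) = s
(r6,c5) = s
(r6,c6) = r
(r1,c2) = r
(r1,c3) = p
(r2,c3) = r
(r2,c4) = s
(r2,c5) = q
(r3,c3) = t
(r3,c4) = r
(r4,c3) = o
(r4,c6) = q
(r5,c1) = q
(r6,c1) = p
(r6,c2) = t
(r3,c1) = s
(r3,c2) = q
(r4,c1) = r
(r4,c2) = s

o r p q t s / t p r s q o / s q t r o p / r s o t p q / q o s p r t / p t q o s r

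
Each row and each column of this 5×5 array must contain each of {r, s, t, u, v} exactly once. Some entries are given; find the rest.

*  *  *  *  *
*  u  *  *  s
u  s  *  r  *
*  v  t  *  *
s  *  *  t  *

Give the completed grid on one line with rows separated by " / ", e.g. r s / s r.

v t s u r / t u r v s / u s v r t / r v t s u / s r u t v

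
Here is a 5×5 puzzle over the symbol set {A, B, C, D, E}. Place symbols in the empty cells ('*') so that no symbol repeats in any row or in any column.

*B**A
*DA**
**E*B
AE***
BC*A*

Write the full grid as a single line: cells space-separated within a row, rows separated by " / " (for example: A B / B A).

D B C E A / E D A B C / C A E D B / A E B C D / B C D A E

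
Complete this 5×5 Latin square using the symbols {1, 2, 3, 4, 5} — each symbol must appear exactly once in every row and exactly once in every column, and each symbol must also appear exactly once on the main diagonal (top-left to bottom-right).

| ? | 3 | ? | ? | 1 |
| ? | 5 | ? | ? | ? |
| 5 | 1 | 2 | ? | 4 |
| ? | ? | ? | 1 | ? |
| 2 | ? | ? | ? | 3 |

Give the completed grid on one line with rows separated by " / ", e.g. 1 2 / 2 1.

4 3 5 2 1 / 1 5 3 4 2 / 5 1 2 3 4 / 3 2 4 1 5 / 2 4 1 5 3

row 1 has {1,3}; column 1 has {2,5}; the diagonal has {1,2,3,5} — only 4 is left for (r1,c1).
row 1 has {1,3,4}; column 3 has {2} — only 5 is left for (r1,c3).
row 1 has {1,3,4,5}; column 4 has {1} — only 2 is left for (r1,c4).
row 2 has {5}; column 5 has {1,3,4} — only 2 is left for (r2,c5).
row 3 has {1,2,4,5}; column 4 has {1,2} — only 3 is left for (r3,c4).
row 4 has {1}; column 1 has {2,4,5} — only 3 is left for (r4,c1).
row 4 has {1,3}; column 3 has {2,5} — only 4 is left for (r4,c3).
row 4 has {1,3,4}; column 5 has {1,2,3,4} — only 5 is left for (r4,c5).
row 5 has {2,3}; column 2 has {1,3,5} — only 4 is left for (r5,c2).
row 5 has {2,3,4}; column 3 has {2,4,5} — only 1 is left for (r5,c3).
row 5 has {1,2,3,4}; column 4 has {1,2,3} — only 5 is left for (r5,c4).
row 2 has {2,5}; column 1 has {2,3,4,5} — only 1 is left for (r2,c1).
row 2 has {1,2,5}; column 3 has {1,2,4,5} — only 3 is left for (r2,c3).
row 2 has {1,2,3,5}; column 4 has {1,2,3,5} — only 4 is left for (r2,c4).
row 4 has {1,3,4,5}; column 2 has {1,3,4,5} — only 2 is left for (r4,c2).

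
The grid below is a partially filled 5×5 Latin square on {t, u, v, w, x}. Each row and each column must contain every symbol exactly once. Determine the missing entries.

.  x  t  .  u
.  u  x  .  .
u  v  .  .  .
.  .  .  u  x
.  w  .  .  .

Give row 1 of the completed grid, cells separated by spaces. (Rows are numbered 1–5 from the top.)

v x t w u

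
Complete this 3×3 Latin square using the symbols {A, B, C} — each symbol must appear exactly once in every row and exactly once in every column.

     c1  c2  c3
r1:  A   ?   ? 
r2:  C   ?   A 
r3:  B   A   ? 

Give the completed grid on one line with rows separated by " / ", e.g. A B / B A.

A C B / C B A / B A C

(r2,c2) = B
(r3,c3) = C
(r1,c2) = C
(r1,c3) = B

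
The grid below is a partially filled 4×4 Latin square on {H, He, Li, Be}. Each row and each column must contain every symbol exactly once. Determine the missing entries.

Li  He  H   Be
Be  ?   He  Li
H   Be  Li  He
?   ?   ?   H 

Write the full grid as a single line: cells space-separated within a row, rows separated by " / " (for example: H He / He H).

Li He H Be / Be H He Li / H Be Li He / He Li Be H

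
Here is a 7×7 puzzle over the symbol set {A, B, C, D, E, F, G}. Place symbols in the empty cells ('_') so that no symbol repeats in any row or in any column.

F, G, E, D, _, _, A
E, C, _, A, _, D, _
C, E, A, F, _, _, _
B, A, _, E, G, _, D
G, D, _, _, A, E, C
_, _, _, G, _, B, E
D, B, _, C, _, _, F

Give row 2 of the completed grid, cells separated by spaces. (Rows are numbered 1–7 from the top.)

(r1,c6) = C
(r3,c6) = G
(r3,c7) = B
(r4,c6) = F
(r5,c4) = B
(r6,c1) = A
(r6,c2) = F
(r7,c3) = G
(r7,c5) = E
(r7,c6) = A
(r1,c5) = B
(r2,c5) = F
(r2,c7) = G
(r3,c5) = D
(r4,c3) = C
(r5,c3) = F
(r6,c3) = D
(r6,c5) = C
(r2,c3) = B

E C B A F D G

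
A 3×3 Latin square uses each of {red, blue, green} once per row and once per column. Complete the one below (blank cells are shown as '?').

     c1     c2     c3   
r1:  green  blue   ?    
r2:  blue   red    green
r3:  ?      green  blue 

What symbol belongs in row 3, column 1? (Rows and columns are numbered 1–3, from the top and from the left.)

red

(r1,c3) = red
(r3,c1) = red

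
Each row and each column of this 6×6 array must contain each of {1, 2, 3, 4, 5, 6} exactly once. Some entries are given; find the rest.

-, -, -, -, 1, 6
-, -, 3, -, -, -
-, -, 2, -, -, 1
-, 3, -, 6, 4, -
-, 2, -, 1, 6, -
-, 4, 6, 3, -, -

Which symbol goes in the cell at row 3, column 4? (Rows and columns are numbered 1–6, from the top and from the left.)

At row 1, column 2: row 1 has {1,6}; column 2 has {2,3,4}; that leaves 5.
At row 1, column 3: row 1 has {1,5,6}; column 3 has {2,3,6}; that leaves 4.
At row 1, column 4: row 1 has {1,4,5,6}; column 4 has {1,3,6}; that leaves 2.
At row 3, column 2: row 3 has {1,2}; column 2 has {2,3,4,5}; that leaves 6.
At row 5, column 3: row 5 has {1,2,6}; column 3 has {2,3,4,6}; that leaves 5.
At row 1, column 1: row 1 has {1,2,4,5,6}; column 1 is empty so far; that leaves 3.
At row 2, column 2: row 2 has {3}; column 2 has {2,3,4,5,6}; that leaves 1.
At row 4, column 3: row 4 has {3,4,6}; column 3 has {2,3,4,5,6}; that leaves 1.
At row 5, column 1: row 5 has {1,2,5,6}; column 1 has {3}; that leaves 4.
At row 5, column 6: row 5 has {1,2,4,5,6}; column 6 has {1,6}; that leaves 3.
At row 3, column 1: row 3 has {1,2,6}; column 1 has {3,4}; that leaves 5.
At row 3, column 4: row 3 has {1,2,5,6}; column 4 has {1,2,3,6}; that leaves 4.

4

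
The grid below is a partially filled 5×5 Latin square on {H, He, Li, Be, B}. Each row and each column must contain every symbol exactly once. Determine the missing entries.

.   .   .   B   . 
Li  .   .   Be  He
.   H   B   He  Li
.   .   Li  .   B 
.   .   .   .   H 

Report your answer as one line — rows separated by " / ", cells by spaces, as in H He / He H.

H Li He B Be / Li B H Be He / Be H B He Li / He Be Li H B / B He Be Li H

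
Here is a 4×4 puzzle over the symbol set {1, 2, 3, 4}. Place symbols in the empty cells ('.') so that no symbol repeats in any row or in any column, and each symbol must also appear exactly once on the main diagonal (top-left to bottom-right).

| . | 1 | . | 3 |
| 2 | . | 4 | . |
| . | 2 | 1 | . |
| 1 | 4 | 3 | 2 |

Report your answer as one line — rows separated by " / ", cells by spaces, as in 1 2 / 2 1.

4 1 2 3 / 2 3 4 1 / 3 2 1 4 / 1 4 3 2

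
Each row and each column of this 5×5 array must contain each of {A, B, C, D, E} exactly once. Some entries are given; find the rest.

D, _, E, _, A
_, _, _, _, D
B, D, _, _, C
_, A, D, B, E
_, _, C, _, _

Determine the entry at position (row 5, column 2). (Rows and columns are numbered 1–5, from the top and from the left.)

(r1,c4): row 1 has {A,D,E}; column 4 has {B}, so it must be C.
(r3,c3): row 3 has {B,C,D}; column 3 has {C,D,E}, so it must be A.
(r3,c4): row 3 has {A,B,C,D}; column 4 has {B,C}, so it must be E.
(r4,c1): row 4 has {A,B,D,E}; column 1 has {B,D}, so it must be C.
(r5,c5): row 5 has {C}; column 5 has {A,C,D,E}, so it must be B.
(r1,c2): row 1 has {A,C,D,E}; column 2 has {A,D}, so it must be B.
(r2,c3): row 2 has {D}; column 3 has {A,C,D,E}, so it must be B.
(r2,c4): row 2 has {B,D}; column 4 has {B,C,E}, so it must be A.
(r5,c2): row 5 has {B,C}; column 2 has {A,B,D}, so it must be E.

E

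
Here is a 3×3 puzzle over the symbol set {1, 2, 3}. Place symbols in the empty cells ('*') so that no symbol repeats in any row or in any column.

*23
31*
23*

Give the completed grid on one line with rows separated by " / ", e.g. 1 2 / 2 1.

1 2 3 / 3 1 2 / 2 3 1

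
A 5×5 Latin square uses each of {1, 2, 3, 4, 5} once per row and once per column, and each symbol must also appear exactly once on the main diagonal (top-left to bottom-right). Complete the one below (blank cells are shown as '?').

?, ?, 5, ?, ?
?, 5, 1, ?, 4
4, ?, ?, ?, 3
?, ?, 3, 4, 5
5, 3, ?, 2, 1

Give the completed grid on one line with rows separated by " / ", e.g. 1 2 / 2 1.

(r1,c5): row 1 has {5}; column 5 has {1,3,4,5}, so it must be 2.
(r2,c4): row 2 has {1,4,5}; column 4 has {2,4}, so it must be 3.
(r3,c3): row 3 has {3,4}; column 3 has {1,3,5}; the diagonal has {1,4,5}, so it must be 2.
(r5,c3): row 5 has {1,2,3,5}; column 3 has {1,2,3,5}, so it must be 4.
(r1,c1): row 1 has {2,5}; column 1 has {4,5}; the diagonal has {1,2,4,5}, so it must be 3.
(r1,c4): row 1 has {2,3,5}; column 4 has {2,3,4}, so it must be 1.
(r2,c1): row 2 has {1,3,4,5}; column 1 has {3,4,5}, so it must be 2.
(r3,c2): row 3 has {2,3,4}; column 2 has {3,5}, so it must be 1.
(r3,c4): row 3 has {1,2,3,4}; column 4 has {1,2,3,4}, so it must be 5.
(r4,c1): row 4 has {3,4,5}; column 1 has {2,3,4,5}, so it must be 1.
(r4,c2): row 4 has {1,3,4,5}; column 2 has {1,3,5}, so it must be 2.
(r1,c2): row 1 has {1,2,3,5}; column 2 has {1,2,3,5}, so it must be 4.

3 4 5 1 2 / 2 5 1 3 4 / 4 1 2 5 3 / 1 2 3 4 5 / 5 3 4 2 1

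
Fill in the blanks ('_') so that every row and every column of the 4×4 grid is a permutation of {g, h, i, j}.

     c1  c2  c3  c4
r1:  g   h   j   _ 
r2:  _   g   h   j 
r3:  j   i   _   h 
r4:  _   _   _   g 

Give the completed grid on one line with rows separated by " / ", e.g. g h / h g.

g h j i / i g h j / j i g h / h j i g

At row 1, column 4: row 1 has {g,h,j}; column 4 has {g,h,j}; that leaves i.
At row 2, column 1: row 2 has {g,h,j}; column 1 has {g,j}; that leaves i.
At row 3, column 3: row 3 has {h,i,j}; column 3 has {h,j}; that leaves g.
At row 4, column 1: row 4 has {g}; column 1 has {g,i,j}; that leaves h.
At row 4, column 2: row 4 has {g,h}; column 2 has {g,h,i}; that leaves j.
At row 4, column 3: row 4 has {g,h,j}; column 3 has {g,h,j}; that leaves i.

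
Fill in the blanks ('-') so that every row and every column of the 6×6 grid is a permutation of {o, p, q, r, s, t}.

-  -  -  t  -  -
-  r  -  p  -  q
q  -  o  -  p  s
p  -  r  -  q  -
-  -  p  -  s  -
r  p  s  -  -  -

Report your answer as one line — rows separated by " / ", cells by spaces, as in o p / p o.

o s q t r p / s r t p o q / q t o r p s / p o r s q t / t q p o s r / r p s q t o

row 1 has {t}; column 3 has {o,p,r,s} — only q is left for (r1,c3).
row 2 has {p,q,r}; column 3 has {o,p,q,r,s} — only t is left for (r2,c3).
row 2 has {p,q,r,t}; column 5 has {p,q,s} — only o is left for (r2,c5).
row 3 has {o,p,q,s}; column 2 has {p,r} — only t is left for (r3,c2).
row 3 has {o,p,q,s,t}; column 4 has {p,t} — only r is left for (r3,c4).
row 6 has {p,r,s}; column 5 has {o,p,q,s} — only t is left for (r6,c5).
row 6 has {p,r,s,t}; column 6 has {q,s} — only o is left for (r6,c6).
row 1 has {q,t}; column 5 has {o,p,q,s,t} — only r is left for (r1,c5).
row 1 has {q,r,t}; column 6 has {o,q,s} — only p is left for (r1,c6).
row 2 has {o,p,q,r,t}; column 1 has {p,q,r} — only s is left for (r2,c1).
row 4 has {p,q,r}; column 6 has {o,p,q,s} — only t is left for (r4,c6).
row 5 has {p,s}; column 6 has {o,p,q,s,t} — only r is left for (r5,c6).
row 6 has {o,p,r,s,t}; column 4 has {p,r,t} — only q is left for (r6,c4).
row 1 has {p,q,r,t}; column 1 has {p,q,r,s} — only o is left for (r1,c1).
row 1 has {o,p,q,r,t}; column 2 has {p,r,t} — only s is left for (r1,c2).
row 4 has {p,q,r,t}; column 2 has {p,r,s,t} — only o is left for (r4,c2).
row 4 has {o,p,q,r,t}; column 4 has {p,q,r,t} — only s is left for (r4,c4).
row 5 has {p,r,s}; column 1 has {o,p,q,r,s} — only t is left for (r5,c1).
row 5 has {p,r,s,t}; column 2 has {o,p,r,s,t} — only q is left for (r5,c2).
row 5 has {p,q,r,s,t}; column 4 has {p,q,r,s,t} — only o is left for (r5,c4).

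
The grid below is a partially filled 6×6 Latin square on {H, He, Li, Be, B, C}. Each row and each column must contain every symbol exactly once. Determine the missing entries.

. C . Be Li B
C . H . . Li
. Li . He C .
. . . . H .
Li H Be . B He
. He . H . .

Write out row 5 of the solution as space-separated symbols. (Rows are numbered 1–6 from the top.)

Cell (r1,c3): row 1 has {Li,Be,B,C}; column 3 has {H,Be} → He.
Cell (r2,c4): row 2 has {H,Li,C}; column 4 has {H,He,Be} → B.
Cell (r3,c3): row 3 has {He,Li,C}; column 3 has {H,He,Be} → B.
Cell (r5,c4): row 5 has {H,He,Li,Be,B}; column 4 has {H,He,Be,B} → C.

Li H Be C B He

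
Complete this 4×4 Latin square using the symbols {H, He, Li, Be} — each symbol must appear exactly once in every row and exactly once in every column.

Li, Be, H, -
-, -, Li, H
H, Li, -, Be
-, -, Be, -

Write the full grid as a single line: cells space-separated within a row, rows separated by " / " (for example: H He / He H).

Li Be H He / Be He Li H / H Li He Be / He H Be Li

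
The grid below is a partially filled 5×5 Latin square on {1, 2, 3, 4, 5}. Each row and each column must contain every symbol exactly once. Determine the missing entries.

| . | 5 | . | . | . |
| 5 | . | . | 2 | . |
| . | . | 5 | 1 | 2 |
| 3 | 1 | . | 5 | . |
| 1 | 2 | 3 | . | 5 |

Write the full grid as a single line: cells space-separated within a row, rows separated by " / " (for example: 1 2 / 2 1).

2 5 4 3 1 / 5 4 1 2 3 / 4 3 5 1 2 / 3 1 2 5 4 / 1 2 3 4 5

At row 3, column 1: row 3 has {1,2,5}; column 1 has {1,3,5}; that leaves 4.
At row 3, column 2: row 3 has {1,2,4,5}; column 2 has {1,2,5}; that leaves 3.
At row 4, column 5: row 4 has {1,3,5}; column 5 has {2,5}; that leaves 4.
At row 5, column 4: row 5 has {1,2,3,5}; column 4 has {1,2,5}; that leaves 4.
At row 1, column 1: row 1 has {5}; column 1 has {1,3,4,5}; that leaves 2.
At row 1, column 4: row 1 has {2,5}; column 4 has {1,2,4,5}; that leaves 3.
At row 1, column 5: row 1 has {2,3,5}; column 5 has {2,4,5}; that leaves 1.
At row 2, column 2: row 2 has {2,5}; column 2 has {1,2,3,5}; that leaves 4.
At row 2, column 3: row 2 has {2,4,5}; column 3 has {3,5}; that leaves 1.
At row 2, column 5: row 2 has {1,2,4,5}; column 5 has {1,2,4,5}; that leaves 3.
At row 4, column 3: row 4 has {1,3,4,5}; column 3 has {1,3,5}; that leaves 2.
At row 1, column 3: row 1 has {1,2,3,5}; column 3 has {1,2,3,5}; that leaves 4.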